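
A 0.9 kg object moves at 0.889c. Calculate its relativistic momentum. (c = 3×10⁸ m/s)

γ = 1/√(1 - 0.889²) = 2.184
v = 0.889 × 3×10⁸ = 2.667×10⁸ m/s
p = γmv = 2.184 × 0.9 × 2.667×10⁸ = 5.242×10⁸ kg·m/s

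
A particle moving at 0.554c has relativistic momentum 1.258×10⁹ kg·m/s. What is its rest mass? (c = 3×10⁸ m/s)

γ = 1/√(1 - 0.554²) = 1.2012
v = 0.554 × 3×10⁸ = 1.662×10⁸ m/s
m = p/(γv) = 1.258×10⁹/(1.2012 × 1.662×10⁸) = 6.301 kg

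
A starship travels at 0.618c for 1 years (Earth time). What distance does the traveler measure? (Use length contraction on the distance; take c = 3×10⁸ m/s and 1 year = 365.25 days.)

Earth distance: d = v × t = 0.618c × 1 yr = 5.851×10¹⁵ m
γ = 1.272
d' = d/γ = 5.851×10¹⁵/1.272 = 4.600×10¹⁵ m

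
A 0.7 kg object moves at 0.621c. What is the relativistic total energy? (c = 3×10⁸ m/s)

γ = 1/√(1 - 0.621²) = 1.2758
mc² = 0.7 × (3×10⁸)² = 6.300×10¹⁶ J
E = γmc² = 1.2758 × 6.300×10¹⁶ = 8.038×10¹⁶ J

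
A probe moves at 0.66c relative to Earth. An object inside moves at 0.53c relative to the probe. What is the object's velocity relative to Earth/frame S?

u = (u' + v)/(1 + u'v/c²)
Numerator: 0.53 + 0.66 = 1.19
Denominator: 1 + 0.3498 = 1.3498
u = 1.19/1.3498 = 0.8816c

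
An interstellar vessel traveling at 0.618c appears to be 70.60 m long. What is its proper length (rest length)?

Contracted length L = 70.60 m
γ = 1/√(1 - 0.618²) = 1.272
L₀ = γL = 1.272 × 70.60 = 89.80 m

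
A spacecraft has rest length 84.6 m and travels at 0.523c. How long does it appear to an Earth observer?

Proper length L₀ = 84.6 m
γ = 1/√(1 - 0.523²) = 1.17325
L = L₀/γ = 84.6/1.17325 = 72.11 m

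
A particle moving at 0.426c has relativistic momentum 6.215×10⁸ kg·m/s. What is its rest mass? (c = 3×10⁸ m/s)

γ = 1/√(1 - 0.426²) = 1.1053
v = 0.426 × 3×10⁸ = 1.278×10⁸ m/s
m = p/(γv) = 6.215×10⁸/(1.1053 × 1.278×10⁸) = 4.400 kg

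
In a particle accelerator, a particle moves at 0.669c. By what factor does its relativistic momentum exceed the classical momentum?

p_rel = γmv, p_class = mv
Ratio = γ = 1/√(1 - 0.669²)
= 1/√(0.552439) = 1.345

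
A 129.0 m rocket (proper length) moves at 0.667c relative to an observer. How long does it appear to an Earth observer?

Proper length L₀ = 129.0 m
γ = 1/√(1 - 0.667²) = 1.3422
L = L₀/γ = 129.0/1.3422 = 96.11 m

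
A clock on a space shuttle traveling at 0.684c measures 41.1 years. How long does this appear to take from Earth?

Proper time Δt₀ = 41.1 years
γ = 1/√(1 - 0.684²) = 1.3708
Δt = γΔt₀ = 1.3708 × 41.1 = 56.34 years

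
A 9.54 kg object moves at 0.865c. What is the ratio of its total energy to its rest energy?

E = γmc², E₀ = mc²
E/E₀ = γ = 1/√(1 - 0.865²) = 1.993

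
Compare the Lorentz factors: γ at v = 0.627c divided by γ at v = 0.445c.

γ₁ = 1/√(1 - 0.627²) = 1.284
γ₂ = 1/√(1 - 0.445²) = 1.117
γ₁/γ₂ = 1.284/1.117 = 1.150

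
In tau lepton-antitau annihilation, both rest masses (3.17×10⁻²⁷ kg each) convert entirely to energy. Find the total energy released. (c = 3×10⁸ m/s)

Both particles have the same rest mass, so total mass = 2m
E = 2m·c² = 2 × 3.17×10⁻²⁷ × (3×10⁸)²
= 2 × 3.17×10⁻²⁷ × 9×10¹⁶
= 5.706×10⁻¹⁰ J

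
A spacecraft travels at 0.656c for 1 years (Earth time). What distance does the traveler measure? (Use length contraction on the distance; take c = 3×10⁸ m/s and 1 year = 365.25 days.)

Earth distance: d = v × t = 0.656c × 1 yr = 6.21054×10¹⁵ m
γ = 1.32492
d' = d/γ = 6.21054×10¹⁵/1.32492 = 4.687×10¹⁵ m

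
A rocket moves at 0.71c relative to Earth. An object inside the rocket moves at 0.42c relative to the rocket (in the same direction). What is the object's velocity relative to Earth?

u = (u' + v)/(1 + u'v/c²)
Numerator: 0.42 + 0.71 = 1.13
Denominator: 1 + 0.2982 = 1.2982
u = 1.13/1.2982 = 0.8704c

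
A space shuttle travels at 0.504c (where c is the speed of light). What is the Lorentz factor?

v/c = 0.504, so (v/c)² = 0.254016
1 - (v/c)² = 0.745984
γ = 1/√(0.745984) = 1.158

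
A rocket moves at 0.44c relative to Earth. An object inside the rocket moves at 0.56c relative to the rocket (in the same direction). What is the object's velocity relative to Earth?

u = (u' + v)/(1 + u'v/c²)
Numerator: 0.56 + 0.44 = 1
Denominator: 1 + 0.2464 = 1.2464
u = 1/1.2464 = 0.8023c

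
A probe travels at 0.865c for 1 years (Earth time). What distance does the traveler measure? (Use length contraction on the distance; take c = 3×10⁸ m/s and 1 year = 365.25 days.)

Earth distance: d = v × t = 0.865c × 1 yr = 8.189×10¹⁵ m
γ = 1.993
d' = d/γ = 8.189×10¹⁵/1.993 = 4.109×10¹⁵ m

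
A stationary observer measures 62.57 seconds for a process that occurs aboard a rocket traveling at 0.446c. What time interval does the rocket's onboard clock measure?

Dilated time Δt = 62.57 seconds
γ = 1/√(1 - 0.446²) = 1.1173
Δt₀ = Δt/γ = 62.57/1.1173 = 56.00 seconds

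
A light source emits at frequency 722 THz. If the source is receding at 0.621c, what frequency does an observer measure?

β = v/c = 0.621
(1-β)/(1+β) = 0.379/1.621 = 0.2338
Doppler factor = √(0.2338) = 0.4835
f_obs = 722 × 0.4835 = 349.1 THz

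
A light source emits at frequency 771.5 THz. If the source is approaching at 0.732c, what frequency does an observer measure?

β = v/c = 0.732
(1+β)/(1-β) = 1.732/0.268 = 6.463
Doppler factor = √(6.463) = 2.542
f_obs = 771.5 × 2.542 = 1961 THz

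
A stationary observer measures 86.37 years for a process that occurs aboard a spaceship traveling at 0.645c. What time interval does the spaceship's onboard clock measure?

Dilated time Δt = 86.37 years
γ = 1/√(1 - 0.645²) = 1.3086
Δt₀ = Δt/γ = 86.37/1.3086 = 66.00 years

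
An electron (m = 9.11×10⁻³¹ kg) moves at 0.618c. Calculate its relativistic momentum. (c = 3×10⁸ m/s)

γ = 1/√(1 - 0.618²) = 1.272
v = 0.618 × 3×10⁸ = 1.854×10⁸ m/s
p = γmv = 1.272 × 9.11×10⁻³¹ × 1.854×10⁸ = 2.148×10⁻²² kg·m/s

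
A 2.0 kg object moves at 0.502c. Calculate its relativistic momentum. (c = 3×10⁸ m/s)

γ = 1/√(1 - 0.502²) = 1.15625
v = 0.502 × 3×10⁸ = 1.506×10⁸ m/s
p = γmv = 1.15625 × 2.0 × 1.506×10⁸ = 3.483×10⁸ kg·m/s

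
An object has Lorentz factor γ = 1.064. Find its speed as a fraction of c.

From γ = 1/√(1 - v²/c²):
1/γ² = 1/1.064² = 0.8833
v²/c² = 1 - 0.8833 = 0.1167
v/c = √(0.1167) = 0.3416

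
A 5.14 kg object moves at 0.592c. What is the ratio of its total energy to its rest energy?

E = γmc², E₀ = mc²
E/E₀ = γ = 1/√(1 - 0.592²) = 1.241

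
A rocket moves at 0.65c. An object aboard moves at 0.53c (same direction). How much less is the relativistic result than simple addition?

Classical: u' + v = 0.53 + 0.65 = 1.18c
Relativistic: u = (0.53 + 0.65)/(1 + 0.3445) = 1.18/1.3445 = 0.8776c
Difference: 1.18 - 0.8776 = 0.3024c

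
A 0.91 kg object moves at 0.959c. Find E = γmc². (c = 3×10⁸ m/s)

γ = 1/√(1 - 0.959²) = 3.529
mc² = 0.91 × (3×10⁸)² = 8.190×10¹⁶ J
E = γmc² = 3.529 × 8.190×10¹⁶ = 2.890×10¹⁷ J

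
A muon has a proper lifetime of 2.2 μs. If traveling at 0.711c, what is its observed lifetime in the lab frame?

Proper lifetime τ₀ = 2.2 μs
γ = 1/√(1 - 0.711²) = 1.4221
τ = γτ₀ = 1.4221 × 2.2 μs = 3.129 μs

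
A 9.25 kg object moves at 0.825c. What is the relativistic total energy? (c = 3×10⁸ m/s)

γ = 1/√(1 - 0.825²) = 1.769
mc² = 9.25 × (3×10⁸)² = 8.325×10¹⁷ J
E = γmc² = 1.769 × 8.325×10¹⁷ = 1.473×10¹⁸ J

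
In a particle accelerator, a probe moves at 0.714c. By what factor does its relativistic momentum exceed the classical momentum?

p_rel = γmv, p_class = mv
Ratio = γ = 1/√(1 - 0.714²)
= 1/√(0.490204) = 1.428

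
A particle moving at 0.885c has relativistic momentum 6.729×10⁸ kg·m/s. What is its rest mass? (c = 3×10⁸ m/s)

γ = 1/√(1 - 0.885²) = 2.148
v = 0.885 × 3×10⁸ = 2.655×10⁸ m/s
m = p/(γv) = 6.729×10⁸/(2.148 × 2.655×10⁸) = 1.180 kg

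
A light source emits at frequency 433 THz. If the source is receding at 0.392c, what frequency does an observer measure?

β = v/c = 0.392
(1-β)/(1+β) = 0.608/1.392 = 0.4368
Doppler factor = √(0.4368) = 0.6609
f_obs = 433 × 0.6609 = 286.2 THz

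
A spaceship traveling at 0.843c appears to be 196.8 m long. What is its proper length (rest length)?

Contracted length L = 196.8 m
γ = 1/√(1 - 0.843²) = 1.859
L₀ = γL = 1.859 × 196.8 = 365.9 m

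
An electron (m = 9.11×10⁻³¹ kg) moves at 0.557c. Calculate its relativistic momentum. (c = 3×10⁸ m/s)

γ = 1/√(1 - 0.557²) = 1.204
v = 0.557 × 3×10⁸ = 1.671×10⁸ m/s
p = γmv = 1.204 × 9.11×10⁻³¹ × 1.671×10⁸ = 1.833×10⁻²² kg·m/s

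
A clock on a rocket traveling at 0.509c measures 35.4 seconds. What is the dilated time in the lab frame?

Proper time Δt₀ = 35.4 seconds
γ = 1/√(1 - 0.509²) = 1.162
Δt = γΔt₀ = 1.162 × 35.4 = 41.13 seconds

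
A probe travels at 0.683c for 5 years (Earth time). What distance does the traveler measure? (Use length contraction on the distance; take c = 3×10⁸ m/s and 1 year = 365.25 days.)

Earth distance: d = v × t = 0.683c × 5 yr = 3.2331×10¹⁶ m
γ = 1.3691
d' = d/γ = 3.2331×10¹⁶/1.3691 = 2.361×10¹⁶ m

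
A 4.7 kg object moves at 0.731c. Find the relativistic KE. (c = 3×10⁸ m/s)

γ = 1/√(1 - 0.731²) = 1.4655
γ - 1 = 0.4655
KE = (γ-1)mc² = 0.4655 × 4.7 × (3×10⁸)² = 1.969×10¹⁷ J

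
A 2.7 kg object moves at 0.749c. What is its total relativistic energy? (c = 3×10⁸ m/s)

γ = 1/√(1 - 0.749²) = 1.5093
mc² = 2.7 × (3×10⁸)² = 2.430×10¹⁷ J
E = γmc² = 1.5093 × 2.430×10¹⁷ = 3.668×10¹⁷ J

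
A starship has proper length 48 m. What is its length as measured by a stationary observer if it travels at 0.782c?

Proper length L₀ = 48 m
γ = 1/√(1 - 0.782²) = 1.6044
L = L₀/γ = 48/1.6044 = 29.92 m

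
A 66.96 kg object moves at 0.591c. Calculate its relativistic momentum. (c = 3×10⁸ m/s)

γ = 1/√(1 - 0.591²) = 1.240
v = 0.591 × 3×10⁸ = 1.773×10⁸ m/s
p = γmv = 1.240 × 66.96 × 1.773×10⁸ = 1.472×10¹⁰ kg·m/s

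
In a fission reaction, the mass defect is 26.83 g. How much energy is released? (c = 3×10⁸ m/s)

Convert mass defect: Δm = 26.83 g = 0.02683 kg
E = Δm·c² = 0.02683 × (3×10⁸)²
= 0.02683 × 9×10¹⁶ = 2.415×10¹⁵ J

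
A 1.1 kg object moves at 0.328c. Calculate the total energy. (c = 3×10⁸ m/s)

γ = 1/√(1 - 0.328²) = 1.059
mc² = 1.1 × (3×10⁸)² = 9.900×10¹⁶ J
E = γmc² = 1.059 × 9.900×10¹⁶ = 1.048×10¹⁷ J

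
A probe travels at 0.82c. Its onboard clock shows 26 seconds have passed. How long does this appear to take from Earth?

Proper time Δt₀ = 26 seconds
γ = 1/√(1 - 0.82²) = 1.74714
Δt = γΔt₀ = 1.74714 × 26 = 45.43 seconds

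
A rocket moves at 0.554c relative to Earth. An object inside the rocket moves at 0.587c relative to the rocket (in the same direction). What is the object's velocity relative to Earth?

u = (u' + v)/(1 + u'v/c²)
Numerator: 0.587 + 0.554 = 1.141
Denominator: 1 + 0.325198 = 1.325198
u = 1.141/1.325198 = 0.8610c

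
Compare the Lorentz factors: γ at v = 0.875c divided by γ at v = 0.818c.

γ₁ = 1/√(1 - 0.875²) = 2.0656
γ₂ = 1/√(1 - 0.818²) = 1.7385
γ₁/γ₂ = 2.0656/1.7385 = 1.188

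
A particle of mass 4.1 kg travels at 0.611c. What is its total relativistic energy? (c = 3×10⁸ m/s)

γ = 1/√(1 - 0.611²) = 1.2632
mc² = 4.1 × (3×10⁸)² = 3.690×10¹⁷ J
E = γmc² = 1.2632 × 3.690×10¹⁷ = 4.661×10¹⁷ J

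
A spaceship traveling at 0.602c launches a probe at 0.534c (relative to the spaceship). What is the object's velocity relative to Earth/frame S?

u = (u' + v)/(1 + u'v/c²)
Numerator: 0.534 + 0.602 = 1.136
Denominator: 1 + 0.321468 = 1.321468
u = 1.136/1.321468 = 0.8597c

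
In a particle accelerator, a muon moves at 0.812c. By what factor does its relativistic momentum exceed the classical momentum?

p_rel = γmv, p_class = mv
Ratio = γ = 1/√(1 - 0.812²)
= 1/√(0.340656) = 1.713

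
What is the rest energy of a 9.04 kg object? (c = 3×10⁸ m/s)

c² = (3×10⁸)² = 9.000×10¹⁶ m²/s²
E₀ = mc² = 9.04 × 9.000×10¹⁶ = 8.136×10¹⁷ J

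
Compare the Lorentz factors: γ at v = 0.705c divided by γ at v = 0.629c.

γ₁ = 1/√(1 - 0.705²) = 1.410
γ₂ = 1/√(1 - 0.629²) = 1.286
γ₁/γ₂ = 1.410/1.286 = 1.096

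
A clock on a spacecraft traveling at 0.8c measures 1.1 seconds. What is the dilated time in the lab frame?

Proper time Δt₀ = 1.1 seconds
γ = 1/√(1 - 0.8²) = 1.6667
Δt = γΔt₀ = 1.6667 × 1.1 = 1.833 seconds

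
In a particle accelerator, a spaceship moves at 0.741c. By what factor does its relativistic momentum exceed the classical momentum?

p_rel = γmv, p_class = mv
Ratio = γ = 1/√(1 - 0.741²)
= 1/√(0.450919) = 1.489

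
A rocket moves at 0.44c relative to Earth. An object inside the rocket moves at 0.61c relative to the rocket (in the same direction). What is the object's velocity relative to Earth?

u = (u' + v)/(1 + u'v/c²)
Numerator: 0.61 + 0.44 = 1.05
Denominator: 1 + 0.2684 = 1.2684
u = 1.05/1.2684 = 0.8278c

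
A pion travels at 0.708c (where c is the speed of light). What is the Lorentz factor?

v/c = 0.708, so (v/c)² = 0.501264
1 - (v/c)² = 0.498736
γ = 1/√(0.498736) = 1.416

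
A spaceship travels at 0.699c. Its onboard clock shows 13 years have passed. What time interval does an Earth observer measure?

Proper time Δt₀ = 13 years
γ = 1/√(1 - 0.699²) = 1.3984
Δt = γΔt₀ = 1.3984 × 13 = 18.18 years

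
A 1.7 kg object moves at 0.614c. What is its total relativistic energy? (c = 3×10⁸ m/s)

γ = 1/√(1 - 0.614²) = 1.2669
mc² = 1.7 × (3×10⁸)² = 1.530×10¹⁷ J
E = γmc² = 1.2669 × 1.530×10¹⁷ = 1.938×10¹⁷ J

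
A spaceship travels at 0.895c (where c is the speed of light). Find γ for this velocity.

v/c = 0.895, so (v/c)² = 0.801025
1 - (v/c)² = 0.198975
γ = 1/√(0.198975) = 2.242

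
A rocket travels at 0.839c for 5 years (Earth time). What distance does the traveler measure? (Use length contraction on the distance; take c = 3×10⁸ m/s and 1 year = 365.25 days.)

Earth distance: d = v × t = 0.839c × 5 yr = 3.972×10¹⁶ m
γ = 1.838
d' = d/γ = 3.972×10¹⁶/1.838 = 2.161×10¹⁶ m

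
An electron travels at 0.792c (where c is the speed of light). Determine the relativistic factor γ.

v/c = 0.792, so (v/c)² = 0.627264
1 - (v/c)² = 0.372736
γ = 1/√(0.372736) = 1.638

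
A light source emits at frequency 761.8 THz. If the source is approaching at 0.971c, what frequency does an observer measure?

β = v/c = 0.971
(1+β)/(1-β) = 1.971/0.029 = 67.97
Doppler factor = √(67.97) = 8.244
f_obs = 761.8 × 8.244 = 6280 THz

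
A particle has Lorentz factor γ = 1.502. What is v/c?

From γ = 1/√(1 - v²/c²):
1/γ² = 1/1.502² = 0.4433
v²/c² = 1 - 0.4433 = 0.5567
v/c = √(0.5567) = 0.7461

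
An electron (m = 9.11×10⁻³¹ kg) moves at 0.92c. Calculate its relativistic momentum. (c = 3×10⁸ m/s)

γ = 1/√(1 - 0.92²) = 2.5516
v = 0.92 × 3×10⁸ = 2.760×10⁸ m/s
p = γmv = 2.5516 × 9.11×10⁻³¹ × 2.760×10⁸ = 6.416×10⁻²² kg·m/s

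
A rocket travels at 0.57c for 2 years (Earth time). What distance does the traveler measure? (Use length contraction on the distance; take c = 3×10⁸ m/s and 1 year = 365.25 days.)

Earth distance: d = v × t = 0.57c × 2 yr = 1.0793×10¹⁶ m
γ = 1.2171
d' = d/γ = 1.0793×10¹⁶/1.2171 = 8.868×10¹⁵ m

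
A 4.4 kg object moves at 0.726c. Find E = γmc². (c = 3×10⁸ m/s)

γ = 1/√(1 - 0.726²) = 1.454
mc² = 4.4 × (3×10⁸)² = 3.960×10¹⁷ J
E = γmc² = 1.454 × 3.960×10¹⁷ = 5.758×10¹⁷ J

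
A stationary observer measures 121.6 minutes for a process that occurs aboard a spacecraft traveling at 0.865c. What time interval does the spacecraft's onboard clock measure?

Dilated time Δt = 121.6 minutes
γ = 1/√(1 - 0.865²) = 1.9929
Δt₀ = Δt/γ = 121.6/1.9929 = 61.02 minutes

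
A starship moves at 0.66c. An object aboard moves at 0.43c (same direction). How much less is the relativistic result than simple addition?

Classical: u' + v = 0.43 + 0.66 = 1.09c
Relativistic: u = (0.43 + 0.66)/(1 + 0.2838) = 1.09/1.2838 = 0.8490c
Difference: 1.09 - 0.8490 = 0.2410c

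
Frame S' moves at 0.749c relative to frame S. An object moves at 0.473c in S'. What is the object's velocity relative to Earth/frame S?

u = (u' + v)/(1 + u'v/c²)
Numerator: 0.473 + 0.749 = 1.222
Denominator: 1 + 0.354277 = 1.354277
u = 1.222/1.354277 = 0.9023c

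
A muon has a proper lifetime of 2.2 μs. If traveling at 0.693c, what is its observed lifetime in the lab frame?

Proper lifetime τ₀ = 2.2 μs
γ = 1/√(1 - 0.693²) = 1.3871
τ = γτ₀ = 1.3871 × 2.2 μs = 3.052 μs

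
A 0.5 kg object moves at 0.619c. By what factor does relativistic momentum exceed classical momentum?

p_rel = γmv, p_class = mv
Ratio = γ = 1/√(1 - 0.619²) = 1.273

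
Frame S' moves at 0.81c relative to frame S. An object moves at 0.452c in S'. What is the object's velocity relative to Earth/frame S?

u = (u' + v)/(1 + u'v/c²)
Numerator: 0.452 + 0.81 = 1.262
Denominator: 1 + 0.36612 = 1.36612
u = 1.262/1.36612 = 0.9238c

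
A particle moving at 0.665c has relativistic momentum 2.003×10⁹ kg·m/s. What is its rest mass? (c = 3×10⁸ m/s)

γ = 1/√(1 - 0.665²) = 1.339
v = 0.665 × 3×10⁸ = 1.995×10⁸ m/s
m = p/(γv) = 2.003×10⁹/(1.339 × 1.995×10⁸) = 7.498 kg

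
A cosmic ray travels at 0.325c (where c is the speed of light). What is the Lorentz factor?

v/c = 0.325, so (v/c)² = 0.105625
1 - (v/c)² = 0.894375
γ = 1/√(0.894375) = 1.057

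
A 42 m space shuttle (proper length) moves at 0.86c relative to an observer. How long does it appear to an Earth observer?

Proper length L₀ = 42 m
γ = 1/√(1 - 0.86²) = 1.960
L = L₀/γ = 42/1.960 = 21.43 m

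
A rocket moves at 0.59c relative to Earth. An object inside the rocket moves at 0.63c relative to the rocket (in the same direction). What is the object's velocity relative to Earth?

u = (u' + v)/(1 + u'v/c²)
Numerator: 0.63 + 0.59 = 1.22
Denominator: 1 + 0.3717 = 1.3717
u = 1.22/1.3717 = 0.8894c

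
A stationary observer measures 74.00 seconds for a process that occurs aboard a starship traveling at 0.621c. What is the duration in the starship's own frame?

Dilated time Δt = 74.00 seconds
γ = 1/√(1 - 0.621²) = 1.2758
Δt₀ = Δt/γ = 74.00/1.2758 = 58.00 seconds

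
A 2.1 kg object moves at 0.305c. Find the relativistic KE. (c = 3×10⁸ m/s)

γ = 1/√(1 - 0.305²) = 1.05003
γ - 1 = 0.05003
KE = (γ-1)mc² = 0.05003 × 2.1 × (3×10⁸)² = 9.456×10¹⁵ J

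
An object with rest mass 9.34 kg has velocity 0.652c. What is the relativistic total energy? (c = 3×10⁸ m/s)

γ = 1/√(1 - 0.652²) = 1.319
mc² = 9.34 × (3×10⁸)² = 8.406×10¹⁷ J
E = γmc² = 1.319 × 8.406×10¹⁷ = 1.109×10¹⁸ J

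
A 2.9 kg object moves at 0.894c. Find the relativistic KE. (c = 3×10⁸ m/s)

γ = 1/√(1 - 0.894²) = 2.2318
γ - 1 = 1.2318
KE = (γ-1)mc² = 1.2318 × 2.9 × (3×10⁸)² = 3.215×10¹⁷ J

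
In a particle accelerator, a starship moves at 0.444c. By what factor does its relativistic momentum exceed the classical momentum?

p_rel = γmv, p_class = mv
Ratio = γ = 1/√(1 - 0.444²)
= 1/√(0.802864) = 1.116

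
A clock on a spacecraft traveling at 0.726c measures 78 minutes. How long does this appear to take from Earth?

Proper time Δt₀ = 78 minutes
γ = 1/√(1 - 0.726²) = 1.454
Δt = γΔt₀ = 1.454 × 78 = 113.4 minutes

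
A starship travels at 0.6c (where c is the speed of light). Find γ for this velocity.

v/c = 0.6, so (v/c)² = 0.36
1 - (v/c)² = 0.64
γ = 1/√(0.64) = 1.250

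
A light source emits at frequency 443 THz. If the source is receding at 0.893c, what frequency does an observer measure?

β = v/c = 0.893
(1-β)/(1+β) = 0.107/1.893 = 0.05652
Doppler factor = √(0.05652) = 0.2377
f_obs = 443 × 0.2377 = 105.3 THz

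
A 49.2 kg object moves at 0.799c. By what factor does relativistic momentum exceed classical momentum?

p_rel = γmv, p_class = mv
Ratio = γ = 1/√(1 - 0.799²) = 1.663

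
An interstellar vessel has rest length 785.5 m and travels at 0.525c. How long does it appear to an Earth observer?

Proper length L₀ = 785.5 m
γ = 1/√(1 - 0.525²) = 1.175
L = L₀/γ = 785.5/1.175 = 668.5 m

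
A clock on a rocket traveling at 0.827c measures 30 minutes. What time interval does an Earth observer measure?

Proper time Δt₀ = 30 minutes
γ = 1/√(1 - 0.827²) = 1.7787
Δt = γΔt₀ = 1.7787 × 30 = 53.36 minutes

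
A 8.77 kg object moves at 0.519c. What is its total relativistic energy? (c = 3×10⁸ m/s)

γ = 1/√(1 - 0.519²) = 1.1699
mc² = 8.77 × (3×10⁸)² = 7.893×10¹⁷ J
E = γmc² = 1.1699 × 7.893×10¹⁷ = 9.234×10¹⁷ J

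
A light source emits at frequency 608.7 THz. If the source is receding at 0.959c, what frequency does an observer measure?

β = v/c = 0.959
(1-β)/(1+β) = 0.041/1.959 = 0.02093
Doppler factor = √(0.02093) = 0.14467
f_obs = 608.7 × 0.14467 = 88.06 THz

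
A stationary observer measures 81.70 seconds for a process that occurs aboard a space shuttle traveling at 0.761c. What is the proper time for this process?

Dilated time Δt = 81.70 seconds
γ = 1/√(1 - 0.761²) = 1.5414
Δt₀ = Δt/γ = 81.70/1.5414 = 53.00 seconds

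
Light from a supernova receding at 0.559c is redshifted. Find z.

β = 0.559
(1+β)/(1-β) = 1.559/0.441 = 3.535
√(3.535) = 1.8802
z = 1.8802 - 1 = 0.8802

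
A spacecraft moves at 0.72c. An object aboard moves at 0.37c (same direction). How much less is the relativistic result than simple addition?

Classical: u' + v = 0.37 + 0.72 = 1.09c
Relativistic: u = (0.37 + 0.72)/(1 + 0.2664) = 1.09/1.2664 = 0.8607c
Difference: 1.09 - 0.8607 = 0.2293c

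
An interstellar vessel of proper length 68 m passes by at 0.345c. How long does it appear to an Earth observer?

Proper length L₀ = 68 m
γ = 1/√(1 - 0.345²) = 1.065414
L = L₀/γ = 68/1.065414 = 63.82 m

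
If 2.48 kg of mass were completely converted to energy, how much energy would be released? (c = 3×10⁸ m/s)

Using E = mc²:
c² = (3×10⁸)² = 9×10¹⁶ m²/s²
E = 2.48 × 9×10¹⁶ = 2.232×10¹⁷ J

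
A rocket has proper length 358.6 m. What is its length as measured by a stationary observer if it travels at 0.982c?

Proper length L₀ = 358.6 m
γ = 1/√(1 - 0.982²) = 5.2943
L = L₀/γ = 358.6/5.2943 = 67.73 m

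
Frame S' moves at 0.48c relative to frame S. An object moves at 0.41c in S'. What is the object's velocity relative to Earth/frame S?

u = (u' + v)/(1 + u'v/c²)
Numerator: 0.41 + 0.48 = 0.89
Denominator: 1 + 0.1968 = 1.1968
u = 0.89/1.1968 = 0.7436c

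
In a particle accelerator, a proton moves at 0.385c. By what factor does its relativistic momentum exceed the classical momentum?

p_rel = γmv, p_class = mv
Ratio = γ = 1/√(1 - 0.385²)
= 1/√(0.851775) = 1.084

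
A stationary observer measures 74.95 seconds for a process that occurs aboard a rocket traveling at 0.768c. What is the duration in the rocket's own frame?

Dilated time Δt = 74.95 seconds
γ = 1/√(1 - 0.768²) = 1.5614
Δt₀ = Δt/γ = 74.95/1.5614 = 48.00 seconds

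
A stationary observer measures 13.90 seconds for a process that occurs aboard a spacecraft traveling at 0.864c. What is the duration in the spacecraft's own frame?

Dilated time Δt = 13.90 seconds
γ = 1/√(1 - 0.864²) = 1.986
Δt₀ = Δt/γ = 13.90/1.986 = 6.999 seconds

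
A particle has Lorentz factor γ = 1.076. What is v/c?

From γ = 1/√(1 - v²/c²):
1/γ² = 1/1.076² = 0.8637
v²/c² = 1 - 0.8637 = 0.1363
v/c = √(0.1363) = 0.3692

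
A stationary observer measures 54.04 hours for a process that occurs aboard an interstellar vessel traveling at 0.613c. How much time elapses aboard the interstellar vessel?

Dilated time Δt = 54.04 hours
γ = 1/√(1 - 0.613²) = 1.2657
Δt₀ = Δt/γ = 54.04/1.2657 = 42.70 hours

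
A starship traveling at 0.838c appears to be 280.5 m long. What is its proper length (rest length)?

Contracted length L = 280.5 m
γ = 1/√(1 - 0.838²) = 1.8326
L₀ = γL = 1.8326 × 280.5 = 514.0 m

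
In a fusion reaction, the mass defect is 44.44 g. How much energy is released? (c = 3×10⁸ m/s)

Convert mass defect: Δm = 44.44 g = 0.04444 kg
E = Δm·c² = 0.04444 × (3×10⁸)²
= 0.04444 × 9×10¹⁶ = 4.000×10¹⁵ J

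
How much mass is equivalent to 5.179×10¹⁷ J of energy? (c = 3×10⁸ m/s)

From E = mc², we get m = E/c²
c² = (3×10⁸)² = 9×10¹⁶ m²/s²
m = 5.179×10¹⁷ / 9×10¹⁶ = 5.754 kg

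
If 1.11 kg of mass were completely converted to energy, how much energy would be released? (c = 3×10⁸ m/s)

Using E = mc²:
c² = (3×10⁸)² = 9×10¹⁶ m²/s²
E = 1.11 × 9×10¹⁶ = 9.990×10¹⁶ J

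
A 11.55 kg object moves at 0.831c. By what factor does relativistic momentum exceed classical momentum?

p_rel = γmv, p_class = mv
Ratio = γ = 1/√(1 - 0.831²) = 1.798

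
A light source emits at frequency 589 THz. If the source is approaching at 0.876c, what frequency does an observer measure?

β = v/c = 0.876
(1+β)/(1-β) = 1.876/0.124 = 15.13
Doppler factor = √(15.13) = 3.890
f_obs = 589 × 3.890 = 2291 THz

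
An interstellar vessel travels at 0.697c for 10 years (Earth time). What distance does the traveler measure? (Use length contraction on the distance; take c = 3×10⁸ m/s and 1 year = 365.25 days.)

Earth distance: d = v × t = 0.697c × 10 yr = 6.5987×10¹⁶ m
γ = 1.3946
d' = d/γ = 6.5987×10¹⁶/1.3946 = 4.732×10¹⁶ m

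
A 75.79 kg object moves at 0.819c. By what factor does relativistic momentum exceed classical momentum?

p_rel = γmv, p_class = mv
Ratio = γ = 1/√(1 - 0.819²) = 1.743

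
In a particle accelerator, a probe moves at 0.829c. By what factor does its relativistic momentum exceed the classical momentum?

p_rel = γmv, p_class = mv
Ratio = γ = 1/√(1 - 0.829²)
= 1/√(0.312759) = 1.788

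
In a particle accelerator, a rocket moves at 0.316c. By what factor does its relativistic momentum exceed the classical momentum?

p_rel = γmv, p_class = mv
Ratio = γ = 1/√(1 - 0.316²)
= 1/√(0.900144) = 1.054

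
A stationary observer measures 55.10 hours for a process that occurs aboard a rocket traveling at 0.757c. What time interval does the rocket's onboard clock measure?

Dilated time Δt = 55.10 hours
γ = 1/√(1 - 0.757²) = 1.5304
Δt₀ = Δt/γ = 55.10/1.5304 = 36.00 hours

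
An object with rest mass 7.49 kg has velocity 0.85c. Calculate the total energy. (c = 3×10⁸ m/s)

γ = 1/√(1 - 0.85²) = 1.8983
mc² = 7.49 × (3×10⁸)² = 6.741×10¹⁷ J
E = γmc² = 1.8983 × 6.741×10¹⁷ = 1.280×10¹⁸ J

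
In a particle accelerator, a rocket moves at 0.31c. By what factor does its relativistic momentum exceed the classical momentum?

p_rel = γmv, p_class = mv
Ratio = γ = 1/√(1 - 0.31²)
= 1/√(0.9039) = 1.052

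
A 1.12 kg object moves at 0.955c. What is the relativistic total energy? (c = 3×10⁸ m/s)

γ = 1/√(1 - 0.955²) = 3.371
mc² = 1.12 × (3×10⁸)² = 1.008×10¹⁷ J
E = γmc² = 3.371 × 1.008×10¹⁷ = 3.398×10¹⁷ J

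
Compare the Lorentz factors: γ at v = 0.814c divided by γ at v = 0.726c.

γ₁ = 1/√(1 - 0.814²) = 1.722
γ₂ = 1/√(1 - 0.726²) = 1.454
γ₁/γ₂ = 1.722/1.454 = 1.184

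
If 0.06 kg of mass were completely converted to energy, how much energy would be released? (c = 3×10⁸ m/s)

Using E = mc²:
c² = (3×10⁸)² = 9×10¹⁶ m²/s²
E = 0.06 × 9×10¹⁶ = 5.400×10¹⁵ J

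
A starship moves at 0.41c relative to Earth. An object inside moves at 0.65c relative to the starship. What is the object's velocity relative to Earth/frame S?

u = (u' + v)/(1 + u'v/c²)
Numerator: 0.65 + 0.41 = 1.06
Denominator: 1 + 0.2665 = 1.2665
u = 1.06/1.2665 = 0.8370c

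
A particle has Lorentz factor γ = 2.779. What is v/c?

From γ = 1/√(1 - v²/c²):
1/γ² = 1/2.779² = 0.1295
v²/c² = 1 - 0.1295 = 0.8705
v/c = √(0.8705) = 0.9330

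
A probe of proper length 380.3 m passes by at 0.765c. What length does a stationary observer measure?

Proper length L₀ = 380.3 m
γ = 1/√(1 - 0.765²) = 1.553
L = L₀/γ = 380.3/1.553 = 244.9 m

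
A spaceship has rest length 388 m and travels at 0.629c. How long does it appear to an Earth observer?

Proper length L₀ = 388 m
γ = 1/√(1 - 0.629²) = 1.2863
L = L₀/γ = 388/1.2863 = 301.6 m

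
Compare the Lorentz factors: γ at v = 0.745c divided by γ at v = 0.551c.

γ₁ = 1/√(1 - 0.745²) = 1.499
γ₂ = 1/√(1 - 0.551²) = 1.198
γ₁/γ₂ = 1.499/1.198 = 1.251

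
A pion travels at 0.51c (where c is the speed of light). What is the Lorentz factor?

v/c = 0.51, so (v/c)² = 0.2601
1 - (v/c)² = 0.7399
γ = 1/√(0.7399) = 1.163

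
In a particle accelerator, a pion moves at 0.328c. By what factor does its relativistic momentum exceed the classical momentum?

p_rel = γmv, p_class = mv
Ratio = γ = 1/√(1 - 0.328²)
= 1/√(0.892416) = 1.059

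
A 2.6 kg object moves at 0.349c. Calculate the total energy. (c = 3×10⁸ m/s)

γ = 1/√(1 - 0.349²) = 1.067
mc² = 2.6 × (3×10⁸)² = 2.340×10¹⁷ J
E = γmc² = 1.067 × 2.340×10¹⁷ = 2.497×10¹⁷ J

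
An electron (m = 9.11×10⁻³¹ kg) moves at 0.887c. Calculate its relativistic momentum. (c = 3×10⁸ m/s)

γ = 1/√(1 - 0.887²) = 2.1656
v = 0.887 × 3×10⁸ = 2.661×10⁸ m/s
p = γmv = 2.1656 × 9.11×10⁻³¹ × 2.661×10⁸ = 5.250×10⁻²² kg·m/s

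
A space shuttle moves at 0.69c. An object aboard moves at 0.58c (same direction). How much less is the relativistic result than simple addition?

Classical: u' + v = 0.58 + 0.69 = 1.27c
Relativistic: u = (0.58 + 0.69)/(1 + 0.4002) = 1.27/1.4002 = 0.9070c
Difference: 1.27 - 0.9070 = 0.3630c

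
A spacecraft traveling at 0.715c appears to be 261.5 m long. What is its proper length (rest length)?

Contracted length L = 261.5 m
γ = 1/√(1 - 0.715²) = 1.4304
L₀ = γL = 1.4304 × 261.5 = 374.0 m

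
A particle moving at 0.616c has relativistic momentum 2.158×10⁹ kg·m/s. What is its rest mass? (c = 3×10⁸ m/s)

γ = 1/√(1 - 0.616²) = 1.2694
v = 0.616 × 3×10⁸ = 1.848×10⁸ m/s
m = p/(γv) = 2.158×10⁹/(1.2694 × 1.848×10⁸) = 9.199 kg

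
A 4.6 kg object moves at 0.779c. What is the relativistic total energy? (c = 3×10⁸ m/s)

γ = 1/√(1 - 0.779²) = 1.595
mc² = 4.6 × (3×10⁸)² = 4.140×10¹⁷ J
E = γmc² = 1.595 × 4.140×10¹⁷ = 6.603×10¹⁷ J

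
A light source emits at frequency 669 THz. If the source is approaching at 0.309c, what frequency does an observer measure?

β = v/c = 0.309
(1+β)/(1-β) = 1.309/0.691 = 1.8944
Doppler factor = √(1.8944) = 1.3764
f_obs = 669 × 1.3764 = 920.8 THz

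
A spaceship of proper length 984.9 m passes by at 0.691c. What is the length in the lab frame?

Proper length L₀ = 984.9 m
γ = 1/√(1 - 0.691²) = 1.3834
L = L₀/γ = 984.9/1.3834 = 711.9 m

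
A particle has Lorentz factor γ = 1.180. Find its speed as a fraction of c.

From γ = 1/√(1 - v²/c²):
1/γ² = 1/1.180² = 0.71818
v²/c² = 1 - 0.71818 = 0.28182
v/c = √(0.28182) = 0.5309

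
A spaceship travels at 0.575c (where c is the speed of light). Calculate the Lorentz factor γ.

v/c = 0.575, so (v/c)² = 0.330625
1 - (v/c)² = 0.669375
γ = 1/√(0.669375) = 1.222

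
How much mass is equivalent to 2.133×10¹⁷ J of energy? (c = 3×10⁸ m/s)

From E = mc², we get m = E/c²
c² = (3×10⁸)² = 9×10¹⁶ m²/s²
m = 2.133×10¹⁷ / 9×10¹⁶ = 2.370 kg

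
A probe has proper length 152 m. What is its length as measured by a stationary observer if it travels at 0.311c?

Proper length L₀ = 152 m
γ = 1/√(1 - 0.311²) = 1.052
L = L₀/γ = 152/1.052 = 144.5 m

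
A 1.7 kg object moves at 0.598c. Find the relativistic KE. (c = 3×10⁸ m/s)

γ = 1/√(1 - 0.598²) = 1.24767
γ - 1 = 0.24767
KE = (γ-1)mc² = 0.24767 × 1.7 × (3×10⁸)² = 3.789×10¹⁶ J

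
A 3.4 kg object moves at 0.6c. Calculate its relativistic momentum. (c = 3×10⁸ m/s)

γ = 1/√(1 - 0.6²) = 1.250
v = 0.6 × 3×10⁸ = 1.800×10⁸ m/s
p = γmv = 1.250 × 3.4 × 1.800×10⁸ = 7.650×10⁸ kg·m/s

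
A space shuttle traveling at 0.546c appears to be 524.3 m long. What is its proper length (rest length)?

Contracted length L = 524.3 m
γ = 1/√(1 - 0.546²) = 1.1936
L₀ = γL = 1.1936 × 524.3 = 625.8 m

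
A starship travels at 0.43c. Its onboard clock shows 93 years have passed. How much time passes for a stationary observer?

Proper time Δt₀ = 93 years
γ = 1/√(1 - 0.43²) = 1.108
Δt = γΔt₀ = 1.108 × 93 = 103.0 years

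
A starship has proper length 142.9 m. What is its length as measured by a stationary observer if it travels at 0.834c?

Proper length L₀ = 142.9 m
γ = 1/√(1 - 0.834²) = 1.8124
L = L₀/γ = 142.9/1.8124 = 78.85 m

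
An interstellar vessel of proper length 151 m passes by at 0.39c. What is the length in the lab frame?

Proper length L₀ = 151 m
γ = 1/√(1 - 0.39²) = 1.086
L = L₀/γ = 151/1.086 = 139.0 m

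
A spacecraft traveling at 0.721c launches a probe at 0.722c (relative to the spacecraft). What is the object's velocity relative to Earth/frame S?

u = (u' + v)/(1 + u'v/c²)
Numerator: 0.722 + 0.721 = 1.443
Denominator: 1 + 0.520562 = 1.520562
u = 1.443/1.520562 = 0.9490c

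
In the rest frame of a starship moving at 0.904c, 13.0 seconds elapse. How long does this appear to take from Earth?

Proper time Δt₀ = 13.0 seconds
γ = 1/√(1 - 0.904²) = 2.339
Δt = γΔt₀ = 2.339 × 13.0 = 30.41 seconds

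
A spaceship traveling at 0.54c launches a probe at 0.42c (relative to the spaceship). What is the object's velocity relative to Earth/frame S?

u = (u' + v)/(1 + u'v/c²)
Numerator: 0.42 + 0.54 = 0.96
Denominator: 1 + 0.2268 = 1.2268
u = 0.96/1.2268 = 0.7825c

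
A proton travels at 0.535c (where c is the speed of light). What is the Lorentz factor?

v/c = 0.535, so (v/c)² = 0.286225
1 - (v/c)² = 0.713775
γ = 1/√(0.713775) = 1.184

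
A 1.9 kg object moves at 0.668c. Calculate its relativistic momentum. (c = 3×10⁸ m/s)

γ = 1/√(1 - 0.668²) = 1.344
v = 0.668 × 3×10⁸ = 2.004×10⁸ m/s
p = γmv = 1.344 × 1.9 × 2.004×10⁸ = 5.117×10⁸ kg·m/s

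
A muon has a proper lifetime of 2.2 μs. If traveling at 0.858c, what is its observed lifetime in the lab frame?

Proper lifetime τ₀ = 2.2 μs
γ = 1/√(1 - 0.858²) = 1.947
τ = γτ₀ = 1.947 × 2.2 μs = 4.283 μs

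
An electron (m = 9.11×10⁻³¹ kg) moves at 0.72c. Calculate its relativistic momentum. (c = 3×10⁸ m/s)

γ = 1/√(1 - 0.72²) = 1.440976
v = 0.72 × 3×10⁸ = 2.160×10⁸ m/s
p = γmv = 1.440976 × 9.11×10⁻³¹ × 2.160×10⁸ = 2.835×10⁻²² kg·m/s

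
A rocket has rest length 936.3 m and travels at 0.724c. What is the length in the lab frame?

Proper length L₀ = 936.3 m
γ = 1/√(1 - 0.724²) = 1.4497
L = L₀/γ = 936.3/1.4497 = 645.9 m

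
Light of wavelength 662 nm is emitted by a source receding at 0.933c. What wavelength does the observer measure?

β = 0.933
Wavelength Doppler factor = √(1.933/0.067) = √(28.85) = 5.371
λ_obs = 662 × 5.371 = 3556 nm (redshift)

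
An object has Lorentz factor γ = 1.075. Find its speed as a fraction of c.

From γ = 1/√(1 - v²/c²):
1/γ² = 1/1.075² = 0.8653
v²/c² = 1 - 0.8653 = 0.1347
v/c = √(0.1347) = 0.3670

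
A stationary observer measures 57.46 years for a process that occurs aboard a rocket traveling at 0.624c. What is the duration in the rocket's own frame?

Dilated time Δt = 57.46 years
γ = 1/√(1 - 0.624²) = 1.2797
Δt₀ = Δt/γ = 57.46/1.2797 = 44.90 years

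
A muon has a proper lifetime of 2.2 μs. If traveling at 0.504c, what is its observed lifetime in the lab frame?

Proper lifetime τ₀ = 2.2 μs
γ = 1/√(1 - 0.504²) = 1.1578
τ = γτ₀ = 1.1578 × 2.2 μs = 2.547 μs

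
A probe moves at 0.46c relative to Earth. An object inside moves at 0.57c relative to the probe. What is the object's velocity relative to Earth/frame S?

u = (u' + v)/(1 + u'v/c²)
Numerator: 0.57 + 0.46 = 1.03
Denominator: 1 + 0.2622 = 1.2622
u = 1.03/1.2622 = 0.8160c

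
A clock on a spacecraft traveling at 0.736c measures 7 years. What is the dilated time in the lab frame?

Proper time Δt₀ = 7 years
γ = 1/√(1 - 0.736²) = 1.477
Δt = γΔt₀ = 1.477 × 7 = 10.34 years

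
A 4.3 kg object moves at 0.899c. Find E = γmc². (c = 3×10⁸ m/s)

γ = 1/√(1 - 0.899²) = 2.2834
mc² = 4.3 × (3×10⁸)² = 3.870×10¹⁷ J
E = γmc² = 2.2834 × 3.870×10¹⁷ = 8.837×10¹⁷ J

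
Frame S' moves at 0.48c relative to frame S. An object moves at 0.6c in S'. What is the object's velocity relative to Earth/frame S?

u = (u' + v)/(1 + u'v/c²)
Numerator: 0.6 + 0.48 = 1.08
Denominator: 1 + 0.288 = 1.288
u = 1.08/1.288 = 0.8385c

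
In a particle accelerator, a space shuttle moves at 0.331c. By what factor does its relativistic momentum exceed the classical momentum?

p_rel = γmv, p_class = mv
Ratio = γ = 1/√(1 - 0.331²)
= 1/√(0.890439) = 1.060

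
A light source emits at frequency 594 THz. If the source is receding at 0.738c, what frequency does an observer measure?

β = v/c = 0.738
(1-β)/(1+β) = 0.262/1.738 = 0.150748
Doppler factor = √(0.150748) = 0.38826
f_obs = 594 × 0.38826 = 230.6 THz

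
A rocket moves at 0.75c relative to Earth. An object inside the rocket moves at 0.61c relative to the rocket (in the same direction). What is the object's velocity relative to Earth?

u = (u' + v)/(1 + u'v/c²)
Numerator: 0.61 + 0.75 = 1.36
Denominator: 1 + 0.4575 = 1.4575
u = 1.36/1.4575 = 0.9331c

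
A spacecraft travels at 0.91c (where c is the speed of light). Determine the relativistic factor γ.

v/c = 0.91, so (v/c)² = 0.8281
1 - (v/c)² = 0.1719
γ = 1/√(0.1719) = 2.412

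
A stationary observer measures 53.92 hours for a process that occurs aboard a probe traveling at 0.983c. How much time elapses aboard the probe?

Dilated time Δt = 53.92 hours
γ = 1/√(1 - 0.983²) = 5.4465
Δt₀ = Δt/γ = 53.92/5.4465 = 9.900 hours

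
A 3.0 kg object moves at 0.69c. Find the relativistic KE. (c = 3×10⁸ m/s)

γ = 1/√(1 - 0.69²) = 1.3816
γ - 1 = 0.3816
KE = (γ-1)mc² = 0.3816 × 3.0 × (3×10⁸)² = 1.030×10¹⁷ J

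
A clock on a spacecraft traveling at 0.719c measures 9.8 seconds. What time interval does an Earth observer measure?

Proper time Δt₀ = 9.8 seconds
γ = 1/√(1 - 0.719²) = 1.439
Δt = γΔt₀ = 1.439 × 9.8 = 14.10 seconds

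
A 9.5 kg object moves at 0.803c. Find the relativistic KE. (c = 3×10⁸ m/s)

γ = 1/√(1 - 0.803²) = 1.6779
γ - 1 = 0.6779
KE = (γ-1)mc² = 0.6779 × 9.5 × (3×10⁸)² = 5.796×10¹⁷ J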